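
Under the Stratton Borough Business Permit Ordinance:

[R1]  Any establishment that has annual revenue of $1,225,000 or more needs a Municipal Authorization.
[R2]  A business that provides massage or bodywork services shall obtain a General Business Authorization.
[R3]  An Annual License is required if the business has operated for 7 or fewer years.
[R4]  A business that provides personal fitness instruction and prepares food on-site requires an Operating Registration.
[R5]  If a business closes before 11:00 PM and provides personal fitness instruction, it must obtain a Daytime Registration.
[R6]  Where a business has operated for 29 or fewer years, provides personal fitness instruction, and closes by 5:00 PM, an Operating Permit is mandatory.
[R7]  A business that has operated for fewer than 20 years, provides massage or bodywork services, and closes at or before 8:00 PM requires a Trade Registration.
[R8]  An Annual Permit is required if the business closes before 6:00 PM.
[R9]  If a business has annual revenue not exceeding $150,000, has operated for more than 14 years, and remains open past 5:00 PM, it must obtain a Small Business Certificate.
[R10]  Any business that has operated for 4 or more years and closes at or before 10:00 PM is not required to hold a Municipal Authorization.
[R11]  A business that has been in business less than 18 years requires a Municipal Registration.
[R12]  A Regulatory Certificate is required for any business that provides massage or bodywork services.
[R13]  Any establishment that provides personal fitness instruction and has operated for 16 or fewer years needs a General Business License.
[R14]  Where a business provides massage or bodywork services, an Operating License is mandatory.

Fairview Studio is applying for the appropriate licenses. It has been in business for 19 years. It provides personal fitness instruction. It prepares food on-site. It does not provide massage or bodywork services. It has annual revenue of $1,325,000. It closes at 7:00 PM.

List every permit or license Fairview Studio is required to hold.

[R1] revenue $1,325,000 ≥ $1,225,000 → Municipal Authorization required.
[R2] does not provide massage or bodywork services → General Business Authorization not required.
[R3] years in business 19 > 7 → Annual License not required.
[R4] provides personal fitness instruction; prepares food on-site → Operating Registration required.
[R5] closes 7:00 PM, at/before 11:00 PM; provides personal fitness instruction → Daytime Registration required.
[R6] years in business 19 ≤ 29; provides personal fitness instruction; closes 7:00 PM, after 5:00 PM → Operating Permit not required.
[R7] years in business 19 < 20; does not provide massage or bodywork services; closes 7:00 PM, at/before 8:00 PM → Trade Registration not required.
[R8] closes 7:00 PM, after 6:00 PM → Annual Permit not required.
[R9] revenue $1,325,000 > $150,000; years in business 19 > 14; closes 7:00 PM, after 5:00 PM → Small Business Certificate not required.
[R10] years in business 19 ≥ 4; closes 7:00 PM, at/before 10:00 PM → exempt from Municipal Authorization.
[R11] years in business 19 ≥ 18 → Municipal Registration not required.
[R12] does not provide massage or bodywork services → Regulatory Certificate not required.
[R13] provides personal fitness instruction; years in business 19 > 16 → General Business License not required.
[R14] does not provide massage or bodywork services → Operating License not required.

Daytime Registration, Operating Registration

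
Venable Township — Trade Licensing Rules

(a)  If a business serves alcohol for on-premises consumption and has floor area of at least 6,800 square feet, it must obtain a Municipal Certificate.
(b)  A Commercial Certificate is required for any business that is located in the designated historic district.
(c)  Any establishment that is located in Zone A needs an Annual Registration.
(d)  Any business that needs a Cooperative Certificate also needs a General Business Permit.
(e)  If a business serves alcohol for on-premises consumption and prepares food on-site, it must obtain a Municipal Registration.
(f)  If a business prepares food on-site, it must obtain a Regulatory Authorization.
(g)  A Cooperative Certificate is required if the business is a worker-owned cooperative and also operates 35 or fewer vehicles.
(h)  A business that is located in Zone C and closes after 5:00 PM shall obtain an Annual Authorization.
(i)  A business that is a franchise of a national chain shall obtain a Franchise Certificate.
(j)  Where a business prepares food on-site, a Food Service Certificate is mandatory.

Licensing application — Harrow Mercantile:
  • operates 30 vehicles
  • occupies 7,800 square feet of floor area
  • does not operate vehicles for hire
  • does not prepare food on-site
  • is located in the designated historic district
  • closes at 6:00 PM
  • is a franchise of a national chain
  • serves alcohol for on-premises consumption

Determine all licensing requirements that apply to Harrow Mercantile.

Commercial Certificate, Franchise Certificate, Municipal Certificate

(a) serves alcohol for on-premises consumption; floor area 7,800 square feet ≥ 6,800 square feet → Municipal Certificate required.
(b) is located in the designated historic district → Commercial Certificate required.
(c) is located in the designated historic district (not: is located in Zone A) → Annual Registration not required.
(d) Cooperative Certificate is not required → no effect.
(e) serves alcohol for on-premises consumption; does not prepare food on-site → Municipal Registration not required.
(f) does not prepare food on-site → Regulatory Authorization not required.
(g) is a franchise of a national chain (not: is a worker-owned cooperative); vehicles 30 ≤ 35 → Cooperative Certificate not required.
(h) is located in the designated historic district (not: is located in Zone C); closes 6:00 PM, after 5:00 PM → Annual Authorization not required.
(i) is a franchise of a national chain → Franchise Certificate required.
(j) does not prepare food on-site → Food Service Certificate not required.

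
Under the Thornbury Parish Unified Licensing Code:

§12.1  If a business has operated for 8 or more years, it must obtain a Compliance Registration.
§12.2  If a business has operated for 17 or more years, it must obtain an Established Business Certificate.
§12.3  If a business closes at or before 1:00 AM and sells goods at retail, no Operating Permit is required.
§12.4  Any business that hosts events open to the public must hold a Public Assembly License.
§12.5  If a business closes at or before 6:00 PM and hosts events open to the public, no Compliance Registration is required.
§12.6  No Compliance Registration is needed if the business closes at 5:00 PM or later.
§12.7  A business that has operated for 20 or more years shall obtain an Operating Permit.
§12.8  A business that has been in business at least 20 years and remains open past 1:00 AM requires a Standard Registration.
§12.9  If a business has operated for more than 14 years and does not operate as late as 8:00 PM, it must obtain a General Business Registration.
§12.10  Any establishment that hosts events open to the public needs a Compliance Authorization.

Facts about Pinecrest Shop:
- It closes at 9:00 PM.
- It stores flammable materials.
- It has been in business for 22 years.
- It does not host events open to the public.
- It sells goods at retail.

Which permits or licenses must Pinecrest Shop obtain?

§12.1 years in business 22 ≥ 8 → Compliance Registration required.
§12.2 years in business 22 ≥ 17 → Established Business Certificate required.
§12.3 closes 9:00 PM, at/before 1:00 AM; sells goods at retail → exempt from Operating Permit.
§12.4 does not host events open to the public → Public Assembly License not required.
§12.5 closes 9:00 PM, after 6:00 PM; does not host events open to the public → Compliance Registration exemption does not apply.
§12.6 closes 9:00 PM, after 5:00 PM → exempt from Compliance Registration.
§12.7 years in business 22 ≥ 20 → Operating Permit required.
§12.8 years in business 22 ≥ 20; closes 9:00 PM, at/before 1:00 AM → Standard Registration not required.
§12.9 years in business 22 > 14; closes 9:00 PM, after 8:00 PM → General Business Registration not required.
§12.10 does not host events open to the public → Compliance Authorization not required.

Established Business Certificate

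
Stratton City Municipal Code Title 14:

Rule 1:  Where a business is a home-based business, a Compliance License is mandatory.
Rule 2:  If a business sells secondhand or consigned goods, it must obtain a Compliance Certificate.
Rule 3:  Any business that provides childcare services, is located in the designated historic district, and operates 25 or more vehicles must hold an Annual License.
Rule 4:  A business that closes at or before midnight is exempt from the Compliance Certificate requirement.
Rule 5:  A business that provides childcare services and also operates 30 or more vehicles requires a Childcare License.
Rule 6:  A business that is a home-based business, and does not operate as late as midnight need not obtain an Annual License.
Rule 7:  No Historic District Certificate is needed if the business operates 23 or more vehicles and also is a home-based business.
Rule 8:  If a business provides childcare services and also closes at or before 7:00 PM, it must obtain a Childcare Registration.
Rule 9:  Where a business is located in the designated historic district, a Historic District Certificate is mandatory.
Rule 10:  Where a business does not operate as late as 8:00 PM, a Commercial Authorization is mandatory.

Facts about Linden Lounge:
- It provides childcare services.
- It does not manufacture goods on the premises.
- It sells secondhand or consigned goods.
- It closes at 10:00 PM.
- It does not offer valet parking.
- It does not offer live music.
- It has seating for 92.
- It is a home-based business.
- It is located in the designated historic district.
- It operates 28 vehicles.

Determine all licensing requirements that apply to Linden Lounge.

Rule 1: is a home-based business → Compliance License required.
Rule 2: sells secondhand or consigned goods → Compliance Certificate required.
Rule 3: provides childcare services; is located in the designated historic district; vehicles 28 ≥ 25 → Annual License required.
Rule 4: closes 10:00 PM, at/before midnight → exempt from Compliance Certificate.
Rule 5: provides childcare services; vehicles 28 < 30 → Childcare License not required.
Rule 6: is a home-based business; closes 10:00 PM, at/before midnight → exempt from Annual License.
Rule 7: vehicles 28 ≥ 23; is a home-based business → exempt from Historic District Certificate.
Rule 8: provides childcare services; closes 10:00 PM, after 7:00 PM → Childcare Registration not required.
Rule 9: is located in the designated historic district → Historic District Certificate required.
Rule 10: closes 10:00 PM, after 8:00 PM → Commercial Authorization not required.

Compliance License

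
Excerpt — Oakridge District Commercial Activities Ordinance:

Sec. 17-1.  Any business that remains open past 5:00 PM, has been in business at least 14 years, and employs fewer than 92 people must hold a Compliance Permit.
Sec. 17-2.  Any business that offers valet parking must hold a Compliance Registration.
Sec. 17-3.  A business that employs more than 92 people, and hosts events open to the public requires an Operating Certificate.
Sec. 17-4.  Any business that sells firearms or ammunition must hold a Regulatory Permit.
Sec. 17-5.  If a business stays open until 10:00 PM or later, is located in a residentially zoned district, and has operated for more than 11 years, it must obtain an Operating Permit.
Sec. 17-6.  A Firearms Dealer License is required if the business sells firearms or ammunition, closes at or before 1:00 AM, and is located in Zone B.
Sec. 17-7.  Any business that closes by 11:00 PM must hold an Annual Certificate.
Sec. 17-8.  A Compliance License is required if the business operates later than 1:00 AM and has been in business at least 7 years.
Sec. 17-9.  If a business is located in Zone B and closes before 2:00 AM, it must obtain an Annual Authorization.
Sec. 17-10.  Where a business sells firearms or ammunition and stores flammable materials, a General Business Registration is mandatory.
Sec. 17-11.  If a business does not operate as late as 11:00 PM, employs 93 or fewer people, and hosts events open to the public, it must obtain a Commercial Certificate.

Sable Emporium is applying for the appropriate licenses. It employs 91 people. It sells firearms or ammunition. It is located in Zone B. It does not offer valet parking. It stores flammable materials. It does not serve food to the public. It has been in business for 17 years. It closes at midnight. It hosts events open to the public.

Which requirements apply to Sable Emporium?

Annual Authorization, Compliance Permit, Firearms Dealer License, General Business Registration, Regulatory Permit

Sec. 17-1. closes midnight, after 5:00 PM; years in business 17 ≥ 14; employees 91 < 92 → Compliance Permit required.
Sec. 17-2. does not offer valet parking → Compliance Registration not required.
Sec. 17-3. employees 91 ≤ 92; hosts events open to the public → Operating Certificate not required.
Sec. 17-4. sells firearms or ammunition → Regulatory Permit required.
Sec. 17-5. closes midnight, after 10:00 PM; is located in Zone B (not: is located in a residentially zoned district); years in business 17 > 11 → Operating Permit not required.
Sec. 17-6. sells firearms or ammunition; closes midnight, at/before 1:00 AM; is located in Zone B → Firearms Dealer License required.
Sec. 17-7. closes midnight, after 11:00 PM → Annual Certificate not required.
Sec. 17-8. closes midnight, at/before 1:00 AM; years in business 17 ≥ 7 → Compliance License not required.
Sec. 17-9. is located in Zone B; closes midnight, at/before 2:00 AM → Annual Authorization required.
Sec. 17-10. sells firearms or ammunition; stores flammable materials → General Business Registration required.
Sec. 17-11. closes midnight, after 11:00 PM; employees 91 ≤ 93; hosts events open to the public → Commercial Certificate not required.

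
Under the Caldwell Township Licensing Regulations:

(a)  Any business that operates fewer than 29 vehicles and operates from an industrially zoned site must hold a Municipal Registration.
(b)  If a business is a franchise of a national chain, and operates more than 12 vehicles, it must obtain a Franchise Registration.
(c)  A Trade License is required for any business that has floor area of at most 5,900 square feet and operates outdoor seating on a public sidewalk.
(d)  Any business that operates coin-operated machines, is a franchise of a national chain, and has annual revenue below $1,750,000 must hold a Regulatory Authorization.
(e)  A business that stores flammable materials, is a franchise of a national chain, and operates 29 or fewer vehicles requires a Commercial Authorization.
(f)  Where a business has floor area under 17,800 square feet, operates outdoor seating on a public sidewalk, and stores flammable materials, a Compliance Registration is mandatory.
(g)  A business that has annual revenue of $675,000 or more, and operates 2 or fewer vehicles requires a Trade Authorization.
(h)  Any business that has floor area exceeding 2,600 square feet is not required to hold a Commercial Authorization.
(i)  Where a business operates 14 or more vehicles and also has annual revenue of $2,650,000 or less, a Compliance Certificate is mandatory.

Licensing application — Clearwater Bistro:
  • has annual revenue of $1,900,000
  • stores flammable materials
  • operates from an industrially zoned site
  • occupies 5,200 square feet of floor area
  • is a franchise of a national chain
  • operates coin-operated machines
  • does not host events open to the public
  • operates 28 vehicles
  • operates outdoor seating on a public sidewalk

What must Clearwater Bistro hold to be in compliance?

(a) vehicles 28 < 29; operates from an industrially zoned site → Municipal Registration required.
(b) is a franchise of a national chain; vehicles 28 > 12 → Franchise Registration required.
(c) floor area 5,200 square feet ≤ 5,900 square feet; operates outdoor seating on a public sidewalk → Trade License required.
(d) operates coin-operated machines; is a franchise of a national chain; revenue $1,900,000 ≥ $1,750,000 → Regulatory Authorization not required.
(e) stores flammable materials; is a franchise of a national chain; vehicles 28 ≤ 29 → Commercial Authorization required.
(f) floor area 5,200 square feet < 17,800 square feet; operates outdoor seating on a public sidewalk; stores flammable materials → Compliance Registration required.
(g) revenue $1,900,000 ≥ $675,000; vehicles 28 > 2 → Trade Authorization not required.
(h) floor area 5,200 square feet > 2,600 square feet → exempt from Commercial Authorization.
(i) vehicles 28 ≥ 14; revenue $1,900,000 ≤ $2,650,000 → Compliance Certificate required.

Compliance Certificate, Compliance Registration, Franchise Registration, Municipal Registration, Trade License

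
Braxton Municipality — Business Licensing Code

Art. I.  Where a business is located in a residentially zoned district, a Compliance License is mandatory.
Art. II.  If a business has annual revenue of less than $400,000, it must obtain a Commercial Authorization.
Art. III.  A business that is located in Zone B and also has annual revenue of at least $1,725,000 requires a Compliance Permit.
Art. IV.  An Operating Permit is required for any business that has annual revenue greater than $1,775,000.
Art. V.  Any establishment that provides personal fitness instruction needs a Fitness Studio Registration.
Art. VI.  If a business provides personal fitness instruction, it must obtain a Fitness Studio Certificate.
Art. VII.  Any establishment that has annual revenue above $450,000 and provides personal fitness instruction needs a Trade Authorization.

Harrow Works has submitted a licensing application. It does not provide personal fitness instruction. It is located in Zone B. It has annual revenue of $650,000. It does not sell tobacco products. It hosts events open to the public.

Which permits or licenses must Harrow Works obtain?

None

Art. I. is located in Zone B (not: is located in a residentially zoned district) → Compliance License not required.
Art. II. revenue $650,000 ≥ $400,000 → Commercial Authorization not required.
Art. III. is located in Zone B; revenue $650,000 < $1,725,000 → Compliance Permit not required.
Art. IV. revenue $650,000 ≤ $1,775,000 → Operating Permit not required.
Art. V. does not provide personal fitness instruction → Fitness Studio Registration not required.
Art. VI. does not provide personal fitness instruction → Fitness Studio Certificate not required.
Art. VII. revenue $650,000 > $450,000; does not provide personal fitness instruction → Trade Authorization not required.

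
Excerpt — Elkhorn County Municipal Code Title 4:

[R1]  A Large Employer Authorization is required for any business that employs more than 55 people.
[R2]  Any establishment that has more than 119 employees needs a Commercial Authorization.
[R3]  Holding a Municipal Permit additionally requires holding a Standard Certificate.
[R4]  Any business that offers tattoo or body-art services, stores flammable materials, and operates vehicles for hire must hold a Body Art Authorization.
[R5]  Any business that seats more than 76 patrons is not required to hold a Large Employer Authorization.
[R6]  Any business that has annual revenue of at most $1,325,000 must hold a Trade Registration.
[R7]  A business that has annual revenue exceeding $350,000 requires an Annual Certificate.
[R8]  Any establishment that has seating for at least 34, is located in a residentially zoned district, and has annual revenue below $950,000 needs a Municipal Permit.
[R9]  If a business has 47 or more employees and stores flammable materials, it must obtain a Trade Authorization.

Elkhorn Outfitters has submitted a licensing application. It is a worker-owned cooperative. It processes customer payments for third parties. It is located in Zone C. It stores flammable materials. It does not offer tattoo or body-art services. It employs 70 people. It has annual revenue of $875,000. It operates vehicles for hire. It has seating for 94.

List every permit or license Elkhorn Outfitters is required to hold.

Annual Certificate, Trade Authorization, Trade Registration

[R1] employees 70 > 55 → Large Employer Authorization required.
[R2] employees 70 ≤ 119 → Commercial Authorization not required.
[R3] Municipal Permit is not required → no effect.
[R4] does not offer tattoo or body-art services; stores flammable materials; operates vehicles for hire → Body Art Authorization not required.
[R5] seating 94 > 76 → exempt from Large Employer Authorization.
[R6] revenue $875,000 ≤ $1,325,000 → Trade Registration required.
[R7] revenue $875,000 > $350,000 → Annual Certificate required.
[R8] seating 94 ≥ 34; is located in Zone C (not: is located in a residentially zoned district); revenue $875,000 < $950,000 → Municipal Permit not required.
[R9] employees 70 ≥ 47; stores flammable materials → Trade Authorization required.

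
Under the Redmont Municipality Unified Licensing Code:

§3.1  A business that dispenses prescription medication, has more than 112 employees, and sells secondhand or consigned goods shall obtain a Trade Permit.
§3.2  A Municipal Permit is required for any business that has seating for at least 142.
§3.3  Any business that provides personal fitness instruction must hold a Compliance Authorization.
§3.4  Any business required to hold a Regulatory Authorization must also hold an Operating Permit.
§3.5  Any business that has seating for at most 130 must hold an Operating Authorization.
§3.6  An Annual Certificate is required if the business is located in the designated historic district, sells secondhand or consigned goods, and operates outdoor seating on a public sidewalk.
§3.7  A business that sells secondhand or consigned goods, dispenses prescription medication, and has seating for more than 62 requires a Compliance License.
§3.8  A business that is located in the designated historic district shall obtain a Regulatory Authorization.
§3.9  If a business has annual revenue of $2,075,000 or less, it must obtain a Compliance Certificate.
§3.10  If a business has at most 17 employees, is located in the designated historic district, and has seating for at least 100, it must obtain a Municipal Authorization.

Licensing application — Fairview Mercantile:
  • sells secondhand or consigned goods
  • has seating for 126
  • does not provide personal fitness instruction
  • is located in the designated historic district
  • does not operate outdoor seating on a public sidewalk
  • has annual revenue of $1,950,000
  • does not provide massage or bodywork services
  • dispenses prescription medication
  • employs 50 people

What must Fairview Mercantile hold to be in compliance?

Compliance Certificate, Compliance License, Operating Authorization, Operating Permit, Regulatory Authorization

§3.1 dispenses prescription medication; employees 50 ≤ 112; sells secondhand or consigned goods → Trade Permit not required.
§3.2 seating 126 < 142 → Municipal Permit not required.
§3.3 does not provide personal fitness instruction → Compliance Authorization not required.
§3.4 Regulatory Authorization is required → Operating Permit also required.
§3.5 seating 126 ≤ 130 → Operating Authorization required.
§3.6 is located in the designated historic district; sells secondhand or consigned goods; does not operate outdoor seating on a public sidewalk → Annual Certificate not required.
§3.7 sells secondhand or consigned goods; dispenses prescription medication; seating 126 > 62 → Compliance License required.
§3.8 is located in the designated historic district → Regulatory Authorization required.
§3.9 revenue $1,950,000 ≤ $2,075,000 → Compliance Certificate required.
§3.10 employees 50 > 17; is located in the designated historic district; seating 126 ≥ 100 → Municipal Authorization not required.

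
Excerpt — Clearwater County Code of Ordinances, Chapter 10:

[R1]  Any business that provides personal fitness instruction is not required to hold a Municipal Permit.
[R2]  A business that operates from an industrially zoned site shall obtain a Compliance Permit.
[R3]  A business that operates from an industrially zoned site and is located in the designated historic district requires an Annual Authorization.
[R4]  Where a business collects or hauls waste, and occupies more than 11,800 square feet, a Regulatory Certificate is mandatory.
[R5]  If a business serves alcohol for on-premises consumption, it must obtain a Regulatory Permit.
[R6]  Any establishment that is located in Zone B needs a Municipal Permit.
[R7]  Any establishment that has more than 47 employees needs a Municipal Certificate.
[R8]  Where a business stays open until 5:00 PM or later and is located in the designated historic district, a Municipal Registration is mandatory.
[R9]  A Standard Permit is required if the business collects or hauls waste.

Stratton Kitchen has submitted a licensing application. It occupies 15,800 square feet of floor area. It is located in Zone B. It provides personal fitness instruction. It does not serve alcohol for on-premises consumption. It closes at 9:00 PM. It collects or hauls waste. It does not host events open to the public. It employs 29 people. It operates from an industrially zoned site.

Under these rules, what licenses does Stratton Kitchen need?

Compliance Permit, Regulatory Certificate, Standard Permit

[R1] provides personal fitness instruction → exempt from Municipal Permit.
[R2] operates from an industrially zoned site → Compliance Permit required.
[R3] operates from an industrially zoned site; is located in Zone B (not: is located in the designated historic district) → Annual Authorization not required.
[R4] collects or hauls waste; floor area 15,800 square feet > 11,800 square feet → Regulatory Certificate required.
[R5] does not serve alcohol for on-premises consumption → Regulatory Permit not required.
[R6] is located in Zone B → Municipal Permit required.
[R7] employees 29 ≤ 47 → Municipal Certificate not required.
[R8] closes 9:00 PM, after 5:00 PM; is located in Zone B (not: is located in the designated historic district) → Municipal Registration not required.
[R9] collects or hauls waste → Standard Permit required.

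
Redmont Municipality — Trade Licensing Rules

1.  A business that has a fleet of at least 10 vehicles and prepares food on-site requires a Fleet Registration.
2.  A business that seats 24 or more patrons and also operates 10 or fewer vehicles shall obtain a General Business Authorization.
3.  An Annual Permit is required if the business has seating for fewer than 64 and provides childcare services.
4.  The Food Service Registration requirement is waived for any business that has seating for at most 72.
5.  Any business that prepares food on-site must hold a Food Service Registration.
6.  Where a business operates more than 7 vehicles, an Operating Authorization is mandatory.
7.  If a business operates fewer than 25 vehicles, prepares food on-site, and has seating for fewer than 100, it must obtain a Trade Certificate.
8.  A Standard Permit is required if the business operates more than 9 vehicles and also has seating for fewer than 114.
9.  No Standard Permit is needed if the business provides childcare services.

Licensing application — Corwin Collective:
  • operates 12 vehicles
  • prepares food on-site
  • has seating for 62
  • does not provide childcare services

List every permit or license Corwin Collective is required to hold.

1. vehicles 12 ≥ 10; prepares food on-site → Fleet Registration required.
2. seating 62 ≥ 24; vehicles 12 > 10 → General Business Authorization not required.
3. seating 62 < 64; does not provide childcare services → Annual Permit not required.
4. seating 62 ≤ 72 → exempt from Food Service Registration.
5. prepares food on-site → Food Service Registration required.
6. vehicles 12 > 7 → Operating Authorization required.
7. vehicles 12 < 25; prepares food on-site; seating 62 < 100 → Trade Certificate required.
8. vehicles 12 > 9; seating 62 < 114 → Standard Permit required.
9. does not provide childcare services → Standard Permit exemption does not apply.

Fleet Registration, Operating Authorization, Standard Permit, Trade Certificate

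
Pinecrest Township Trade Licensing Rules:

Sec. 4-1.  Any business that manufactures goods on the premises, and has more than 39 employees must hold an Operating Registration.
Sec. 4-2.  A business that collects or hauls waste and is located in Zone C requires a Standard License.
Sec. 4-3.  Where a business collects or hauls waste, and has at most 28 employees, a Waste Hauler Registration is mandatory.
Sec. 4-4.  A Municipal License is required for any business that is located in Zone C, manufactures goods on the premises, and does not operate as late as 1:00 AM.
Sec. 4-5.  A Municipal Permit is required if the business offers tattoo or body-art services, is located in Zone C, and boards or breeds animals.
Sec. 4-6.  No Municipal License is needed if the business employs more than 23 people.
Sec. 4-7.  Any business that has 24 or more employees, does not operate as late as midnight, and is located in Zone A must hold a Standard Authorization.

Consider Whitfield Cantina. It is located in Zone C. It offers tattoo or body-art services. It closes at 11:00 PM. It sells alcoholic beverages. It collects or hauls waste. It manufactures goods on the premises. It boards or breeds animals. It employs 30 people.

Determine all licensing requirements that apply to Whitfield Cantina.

Sec. 4-1. manufactures goods on the premises; employees 30 ≤ 39 → Operating Registration not required.
Sec. 4-2. collects or hauls waste; is located in Zone C → Standard License required.
Sec. 4-3. collects or hauls waste; employees 30 > 28 → Waste Hauler Registration not required.
Sec. 4-4. is located in Zone C; manufactures goods on the premises; closes 11:00 PM, at/before 1:00 AM → Municipal License required.
Sec. 4-5. offers tattoo or body-art services; is located in Zone C; boards or breeds animals → Municipal Permit required.
Sec. 4-6. employees 30 > 23 → exempt from Municipal License.
Sec. 4-7. employees 30 ≥ 24; closes 11:00 PM, at/before midnight; is located in Zone C (not: is located in Zone A) → Standard Authorization not required.

Municipal Permit, Standard License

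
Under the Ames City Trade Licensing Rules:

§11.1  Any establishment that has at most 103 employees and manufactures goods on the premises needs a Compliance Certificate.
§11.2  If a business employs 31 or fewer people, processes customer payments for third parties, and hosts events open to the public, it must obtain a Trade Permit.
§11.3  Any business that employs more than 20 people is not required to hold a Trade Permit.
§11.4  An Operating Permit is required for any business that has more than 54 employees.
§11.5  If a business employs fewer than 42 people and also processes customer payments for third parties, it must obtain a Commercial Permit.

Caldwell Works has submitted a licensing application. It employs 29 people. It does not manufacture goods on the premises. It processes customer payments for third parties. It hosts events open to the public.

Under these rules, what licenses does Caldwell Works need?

§11.1 employees 29 ≤ 103; does not manufacture goods on the premises → Compliance Certificate not required.
§11.2 employees 29 ≤ 31; processes customer payments for third parties; hosts events open to the public → Trade Permit required.
§11.3 employees 29 > 20 → exempt from Trade Permit.
§11.4 employees 29 ≤ 54 → Operating Permit not required.
§11.5 employees 29 < 42; processes customer payments for third parties → Commercial Permit required.

Commercial Permit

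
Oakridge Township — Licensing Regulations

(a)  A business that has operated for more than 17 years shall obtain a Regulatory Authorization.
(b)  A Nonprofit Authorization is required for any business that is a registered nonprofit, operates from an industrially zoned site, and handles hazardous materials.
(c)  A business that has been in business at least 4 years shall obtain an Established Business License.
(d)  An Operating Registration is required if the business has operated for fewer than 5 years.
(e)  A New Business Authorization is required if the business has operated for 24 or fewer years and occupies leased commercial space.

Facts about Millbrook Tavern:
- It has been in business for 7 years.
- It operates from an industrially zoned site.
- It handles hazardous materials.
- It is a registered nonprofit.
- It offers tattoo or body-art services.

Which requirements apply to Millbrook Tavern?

(a) years in business 7 ≤ 17 → Regulatory Authorization not required.
(b) is a registered nonprofit; operates from an industrially zoned site; handles hazardous materials → Nonprofit Authorization required.
(c) years in business 7 ≥ 4 → Established Business License required.
(d) years in business 7 ≥ 5 → Operating Registration not required.
(e) years in business 7 ≤ 24; operates from an industrially zoned site (not: occupies leased commercial space) → New Business Authorization not required.

Established Business License, Nonprofit Authorization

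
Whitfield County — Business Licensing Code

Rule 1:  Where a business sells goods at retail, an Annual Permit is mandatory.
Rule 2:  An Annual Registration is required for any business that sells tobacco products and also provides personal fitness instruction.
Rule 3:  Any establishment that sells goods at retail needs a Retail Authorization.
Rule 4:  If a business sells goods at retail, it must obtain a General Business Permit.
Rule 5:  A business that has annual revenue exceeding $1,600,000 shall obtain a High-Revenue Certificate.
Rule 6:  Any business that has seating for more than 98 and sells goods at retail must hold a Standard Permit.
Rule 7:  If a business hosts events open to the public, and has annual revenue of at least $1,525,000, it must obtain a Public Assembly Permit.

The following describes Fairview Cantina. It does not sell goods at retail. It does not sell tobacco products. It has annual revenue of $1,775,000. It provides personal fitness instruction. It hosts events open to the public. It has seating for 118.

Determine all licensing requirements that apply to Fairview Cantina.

High-Revenue Certificate, Public Assembly Permit

Rule 1: does not sell goods at retail → Annual Permit not required.
Rule 2: does not sell tobacco products; provides personal fitness instruction → Annual Registration not required.
Rule 3: does not sell goods at retail → Retail Authorization not required.
Rule 4: does not sell goods at retail → General Business Permit not required.
Rule 5: revenue $1,775,000 > $1,600,000 → High-Revenue Certificate required.
Rule 6: seating 118 > 98; does not sell goods at retail → Standard Permit not required.
Rule 7: hosts events open to the public; revenue $1,775,000 ≥ $1,525,000 → Public Assembly Permit required.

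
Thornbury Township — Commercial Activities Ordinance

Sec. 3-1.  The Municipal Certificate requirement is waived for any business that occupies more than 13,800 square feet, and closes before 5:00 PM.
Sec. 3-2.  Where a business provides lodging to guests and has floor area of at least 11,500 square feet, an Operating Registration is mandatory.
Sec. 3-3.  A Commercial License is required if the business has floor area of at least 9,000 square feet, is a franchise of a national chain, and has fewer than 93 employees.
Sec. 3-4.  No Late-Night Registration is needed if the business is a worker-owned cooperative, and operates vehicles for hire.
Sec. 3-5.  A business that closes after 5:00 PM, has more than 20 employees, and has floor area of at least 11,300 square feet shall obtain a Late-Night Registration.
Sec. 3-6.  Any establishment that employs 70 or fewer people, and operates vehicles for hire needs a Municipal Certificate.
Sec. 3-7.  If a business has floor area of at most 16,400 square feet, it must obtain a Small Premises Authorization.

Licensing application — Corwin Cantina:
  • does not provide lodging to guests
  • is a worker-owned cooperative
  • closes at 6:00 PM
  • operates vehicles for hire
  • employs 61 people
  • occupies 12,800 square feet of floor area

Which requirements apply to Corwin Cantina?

Sec. 3-1. floor area 12,800 square feet ≤ 13,800 square feet; closes 6:00 PM, after 5:00 PM → Municipal Certificate exemption does not apply.
Sec. 3-2. does not provide lodging to guests; floor area 12,800 square feet ≥ 11,500 square feet → Operating Registration not required.
Sec. 3-3. floor area 12,800 square feet ≥ 9,000 square feet; is a worker-owned cooperative (not: is a franchise of a national chain); employees 61 < 93 → Commercial License not required.
Sec. 3-4. is a worker-owned cooperative; operates vehicles for hire → exempt from Late-Night Registration.
Sec. 3-5. closes 6:00 PM, after 5:00 PM; employees 61 > 20; floor area 12,800 square feet ≥ 11,300 square feet → Late-Night Registration required.
Sec. 3-6. employees 61 ≤ 70; operates vehicles for hire → Municipal Certificate required.
Sec. 3-7. floor area 12,800 square feet ≤ 16,400 square feet → Small Premises Authorization required.

Municipal Certificate, Small Premises Authorization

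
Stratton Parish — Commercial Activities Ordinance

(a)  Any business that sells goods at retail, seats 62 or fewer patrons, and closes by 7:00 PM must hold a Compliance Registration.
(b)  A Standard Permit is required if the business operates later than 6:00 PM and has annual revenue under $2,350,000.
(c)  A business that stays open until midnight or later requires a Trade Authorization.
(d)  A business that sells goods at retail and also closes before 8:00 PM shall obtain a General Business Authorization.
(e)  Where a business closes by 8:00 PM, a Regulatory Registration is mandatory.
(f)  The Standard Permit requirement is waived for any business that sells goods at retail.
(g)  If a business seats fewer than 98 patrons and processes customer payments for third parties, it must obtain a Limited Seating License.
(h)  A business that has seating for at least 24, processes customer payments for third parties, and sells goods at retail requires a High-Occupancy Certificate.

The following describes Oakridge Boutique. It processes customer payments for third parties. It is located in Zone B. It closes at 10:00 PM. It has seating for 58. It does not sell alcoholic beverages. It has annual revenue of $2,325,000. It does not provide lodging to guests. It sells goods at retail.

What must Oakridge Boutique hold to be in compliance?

High-Occupancy Certificate, Limited Seating License

(a) sells goods at retail; seating 58 ≤ 62; closes 10:00 PM, after 7:00 PM → Compliance Registration not required.
(b) closes 10:00 PM, after 6:00 PM; revenue $2,325,000 < $2,350,000 → Standard Permit required.
(c) closes 10:00 PM, at/before midnight → Trade Authorization not required.
(d) sells goods at retail; closes 10:00 PM, after 8:00 PM → General Business Authorization not required.
(e) closes 10:00 PM, after 8:00 PM → Regulatory Registration not required.
(f) sells goods at retail → exempt from Standard Permit.
(g) seating 58 < 98; processes customer payments for third parties → Limited Seating License required.
(h) seating 58 ≥ 24; processes customer payments for third parties; sells goods at retail → High-Occupancy Certificate required.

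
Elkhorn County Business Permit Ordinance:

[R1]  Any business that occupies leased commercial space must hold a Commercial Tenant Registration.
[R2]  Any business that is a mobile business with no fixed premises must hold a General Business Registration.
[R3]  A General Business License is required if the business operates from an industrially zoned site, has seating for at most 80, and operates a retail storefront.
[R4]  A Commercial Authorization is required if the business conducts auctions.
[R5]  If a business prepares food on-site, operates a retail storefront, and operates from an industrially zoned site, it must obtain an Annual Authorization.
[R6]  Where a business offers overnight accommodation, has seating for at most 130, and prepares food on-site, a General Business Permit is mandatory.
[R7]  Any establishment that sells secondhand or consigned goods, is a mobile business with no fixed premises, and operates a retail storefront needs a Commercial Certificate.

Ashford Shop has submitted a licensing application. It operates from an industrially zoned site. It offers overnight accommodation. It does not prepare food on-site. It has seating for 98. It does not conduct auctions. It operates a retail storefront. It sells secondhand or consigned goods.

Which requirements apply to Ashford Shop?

[R1] operates from an industrially zoned site (not: occupies leased commercial space) → Commercial Tenant Registration not required.
[R2] operates from an industrially zoned site (not: is a mobile business with no fixed premises) → General Business Registration not required.
[R3] operates from an industrially zoned site; seating 98 > 80; operates a retail storefront → General Business License not required.
[R4] does not conduct auctions → Commercial Authorization not required.
[R5] does not prepare food on-site; operates a retail storefront; operates from an industrially zoned site → Annual Authorization not required.
[R6] offers overnight accommodation; seating 98 ≤ 130; does not prepare food on-site → General Business Permit not required.
[R7] sells secondhand or consigned goods; operates from an industrially zoned site (not: is a mobile business with no fixed premises); operates a retail storefront → Commercial Certificate not required.

None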